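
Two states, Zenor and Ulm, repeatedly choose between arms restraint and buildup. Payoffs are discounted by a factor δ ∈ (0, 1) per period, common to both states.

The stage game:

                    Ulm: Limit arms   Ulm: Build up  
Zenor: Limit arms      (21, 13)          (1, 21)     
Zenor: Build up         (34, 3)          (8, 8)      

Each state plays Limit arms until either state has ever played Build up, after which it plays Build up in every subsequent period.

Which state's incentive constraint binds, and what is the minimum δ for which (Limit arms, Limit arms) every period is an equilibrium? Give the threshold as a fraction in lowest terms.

Zenor: cooperation gives 21 each period; deviation gives 34 once then 8 forever.
  21/(1−δ) ≥ 34 + 8δ/(1−δ) ⇒ δ ≥ 13/26 = 1/2.
Ulm: cooperation gives 13 each period; deviation gives 21 once then 8 forever.
  δ ≥ 8/13.
Both must hold, so the binding constraint is Ulm's: δ ≥ 8/13.

Ulm; δ ≥ 8/13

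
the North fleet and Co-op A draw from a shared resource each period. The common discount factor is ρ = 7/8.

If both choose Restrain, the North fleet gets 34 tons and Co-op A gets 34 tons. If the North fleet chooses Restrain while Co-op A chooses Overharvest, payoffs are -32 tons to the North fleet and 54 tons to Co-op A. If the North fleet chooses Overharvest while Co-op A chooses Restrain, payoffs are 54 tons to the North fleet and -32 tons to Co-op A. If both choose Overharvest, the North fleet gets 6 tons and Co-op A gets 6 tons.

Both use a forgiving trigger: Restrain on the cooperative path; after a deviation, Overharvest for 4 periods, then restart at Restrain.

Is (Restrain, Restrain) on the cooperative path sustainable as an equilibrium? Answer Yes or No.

A one-shot deviation gives 54 now, then 6 for 4 periods, then back to 34.
Gain from deviating: (54−34) today; loss: (34−6) in each of the next 4 periods.
No-deviation condition: (34−6)(ρ+…+ρ^4) ≥ 54−34, i.e. ρ+…+ρ^4 ≥ 5/7.
At ρ = 7/8: ρ+…+ρ^4 = 2.8967 ≥ 0.7143.
So cooperation is sustainable.

Yes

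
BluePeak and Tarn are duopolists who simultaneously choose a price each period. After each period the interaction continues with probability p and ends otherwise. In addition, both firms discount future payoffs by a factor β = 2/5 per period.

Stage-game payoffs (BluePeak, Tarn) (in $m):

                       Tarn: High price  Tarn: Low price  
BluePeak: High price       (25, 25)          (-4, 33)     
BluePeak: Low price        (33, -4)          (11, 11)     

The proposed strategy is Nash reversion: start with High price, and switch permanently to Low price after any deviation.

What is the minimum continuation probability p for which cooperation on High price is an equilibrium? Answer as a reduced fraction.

10/11

With continuation probability p and discount β, the effective per-period discount factor is βp.
Grim-trigger IC: βp ≥ (33−25)/(33−11) = 4/11.
So p ≥ (4/11)/(2/5) = 10/11.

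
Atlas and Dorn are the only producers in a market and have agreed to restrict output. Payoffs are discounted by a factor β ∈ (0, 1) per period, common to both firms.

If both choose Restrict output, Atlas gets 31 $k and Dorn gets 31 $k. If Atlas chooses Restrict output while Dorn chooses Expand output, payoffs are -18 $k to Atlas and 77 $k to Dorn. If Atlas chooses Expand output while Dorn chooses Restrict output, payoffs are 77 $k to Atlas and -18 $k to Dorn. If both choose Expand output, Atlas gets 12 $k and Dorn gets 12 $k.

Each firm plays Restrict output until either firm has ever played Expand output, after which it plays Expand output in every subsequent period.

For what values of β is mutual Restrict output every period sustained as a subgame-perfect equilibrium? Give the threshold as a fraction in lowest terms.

31/(1−β) ≥ 77 + 12β/(1−β)
31 ≥ 77 − 65β
β ≥ 46/65.

46/65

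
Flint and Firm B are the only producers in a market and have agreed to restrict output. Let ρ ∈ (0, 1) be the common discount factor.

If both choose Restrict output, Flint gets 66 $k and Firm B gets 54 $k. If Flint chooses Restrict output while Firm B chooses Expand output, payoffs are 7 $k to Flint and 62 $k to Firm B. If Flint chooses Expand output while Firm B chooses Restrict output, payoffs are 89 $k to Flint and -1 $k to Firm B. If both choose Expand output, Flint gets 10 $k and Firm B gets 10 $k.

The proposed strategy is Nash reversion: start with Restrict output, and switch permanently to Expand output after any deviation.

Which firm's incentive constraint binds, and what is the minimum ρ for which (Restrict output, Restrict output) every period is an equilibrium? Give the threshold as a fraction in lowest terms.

Flint; ρ ≥ 23/79

Flint's threshold: (89−66)/(89−10) = 23/79.
Firm B's threshold: (62−54)/(62−10) = 2/13.
23/79 > 2/13, so Flint binds and ρ* = 23/79.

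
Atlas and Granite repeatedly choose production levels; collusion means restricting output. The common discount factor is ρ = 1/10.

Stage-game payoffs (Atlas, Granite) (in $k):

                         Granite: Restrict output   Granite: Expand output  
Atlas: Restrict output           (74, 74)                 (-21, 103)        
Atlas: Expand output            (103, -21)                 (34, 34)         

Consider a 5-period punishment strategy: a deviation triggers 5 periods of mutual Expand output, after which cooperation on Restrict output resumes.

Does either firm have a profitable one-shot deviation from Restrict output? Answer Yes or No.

Yes

IC: ρ+…+ρ^5 ≥ (103−74)/(74−34) = 29/40.
At ρ = 1/10: partial sum = 0.1111 < 0.7250. Cooperation not sustainable.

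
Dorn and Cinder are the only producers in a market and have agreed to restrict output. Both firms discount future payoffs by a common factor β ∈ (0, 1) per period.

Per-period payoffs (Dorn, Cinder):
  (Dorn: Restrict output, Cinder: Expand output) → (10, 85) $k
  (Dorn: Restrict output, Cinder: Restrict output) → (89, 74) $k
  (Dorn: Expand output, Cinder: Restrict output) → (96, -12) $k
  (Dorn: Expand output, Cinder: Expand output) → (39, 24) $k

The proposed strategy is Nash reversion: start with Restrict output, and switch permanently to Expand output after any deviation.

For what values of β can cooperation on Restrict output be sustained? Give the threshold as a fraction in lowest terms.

11/61

For Dorn: deviation gain 96−89 = 7, per-period punishment loss 89−39 = 50. IC gives β ≥ 7/57.
For Cinder: gain 11, loss 50 per period, so β ≥ 11/61.
The tighter constraint is Cinder's, so cooperation needs β ≥ 11/61.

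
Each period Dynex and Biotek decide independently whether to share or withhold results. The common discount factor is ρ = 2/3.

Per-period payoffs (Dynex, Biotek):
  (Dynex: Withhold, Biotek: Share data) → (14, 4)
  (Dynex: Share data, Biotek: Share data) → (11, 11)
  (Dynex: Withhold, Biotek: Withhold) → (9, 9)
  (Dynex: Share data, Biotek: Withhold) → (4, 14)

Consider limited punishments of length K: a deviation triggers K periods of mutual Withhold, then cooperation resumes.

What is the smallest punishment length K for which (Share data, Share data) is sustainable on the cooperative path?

No profitable deviation requires (11−9)(ρ+…+ρ^K) ≥ 14−11, i.e. ρ+…+ρ^K ≥ 3/2 ≈ 1.5000.
With ρ = 2/3, the partial sums are K=1: 0.6667, K=2: 1.1111, K=3: 1.4074, K=4: 1.6049.
K = 4 is the first length at which the sum reaches 1.5000.

4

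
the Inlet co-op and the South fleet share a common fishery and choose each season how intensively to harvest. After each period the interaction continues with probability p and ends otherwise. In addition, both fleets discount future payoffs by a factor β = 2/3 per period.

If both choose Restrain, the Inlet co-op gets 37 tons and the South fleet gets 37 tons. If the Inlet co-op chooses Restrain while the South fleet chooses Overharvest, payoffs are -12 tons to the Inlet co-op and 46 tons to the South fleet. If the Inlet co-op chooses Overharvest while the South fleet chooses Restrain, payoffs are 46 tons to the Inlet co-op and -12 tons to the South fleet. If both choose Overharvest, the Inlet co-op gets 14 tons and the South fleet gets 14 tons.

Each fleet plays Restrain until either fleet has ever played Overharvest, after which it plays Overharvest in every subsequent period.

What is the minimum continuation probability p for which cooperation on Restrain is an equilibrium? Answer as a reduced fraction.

27/64

Expected continuation weight on next period's payoff is β·p = 2/3·p, which plays the role of the discount factor.
Cooperation requires 2/3·p ≥ (46−37)/(46−14) = 9/32, hence p ≥ 27/64.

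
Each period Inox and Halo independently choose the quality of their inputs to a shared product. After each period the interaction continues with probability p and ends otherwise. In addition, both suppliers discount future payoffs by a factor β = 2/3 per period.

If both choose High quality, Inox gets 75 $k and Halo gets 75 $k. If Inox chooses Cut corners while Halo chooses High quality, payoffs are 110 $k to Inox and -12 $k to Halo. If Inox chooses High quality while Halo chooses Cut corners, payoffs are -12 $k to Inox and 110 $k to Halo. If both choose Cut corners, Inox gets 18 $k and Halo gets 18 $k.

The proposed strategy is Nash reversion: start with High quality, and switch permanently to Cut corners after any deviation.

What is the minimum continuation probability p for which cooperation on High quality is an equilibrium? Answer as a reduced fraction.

105/184

With continuation probability p and discount β, the effective per-period discount factor is βp.
Grim-trigger IC: βp ≥ (110−75)/(110−18) = 35/92.
So p ≥ (35/92)/(2/3) = 105/184.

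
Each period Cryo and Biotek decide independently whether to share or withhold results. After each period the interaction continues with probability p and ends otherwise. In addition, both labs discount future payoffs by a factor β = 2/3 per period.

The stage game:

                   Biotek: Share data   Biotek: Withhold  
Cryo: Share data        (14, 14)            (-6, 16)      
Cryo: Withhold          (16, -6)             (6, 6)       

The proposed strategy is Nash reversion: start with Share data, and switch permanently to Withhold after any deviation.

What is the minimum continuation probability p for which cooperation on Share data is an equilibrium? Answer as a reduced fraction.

3/10

With continuation probability p and discount β, the effective per-period discount factor is βp.
Grim-trigger IC: βp ≥ (16−14)/(16−6) = 1/5.
So p ≥ (1/5)/(2/3) = 3/10.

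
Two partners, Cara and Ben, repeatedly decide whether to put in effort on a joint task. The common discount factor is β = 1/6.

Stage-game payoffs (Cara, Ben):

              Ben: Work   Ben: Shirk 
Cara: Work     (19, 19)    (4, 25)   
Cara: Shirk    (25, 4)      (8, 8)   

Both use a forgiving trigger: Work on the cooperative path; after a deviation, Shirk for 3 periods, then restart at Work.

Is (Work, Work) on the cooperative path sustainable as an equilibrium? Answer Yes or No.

Comparing payoff streams over the 4 periods until play realigns: cooperate → 19(1+β+…+β^3); deviate → 25 + 8(β+…+β^3).
Cooperation is sustained iff (19−8)(β+…+β^3) ≥ 25−19.
β+…+β^3 = 1/6·(1−(1/6)^3)/(1−1/6) = 0.1991, and (25−19)/(19−8) = 0.5455.
0.1991 < 0.5455, so cooperation is not sustainable.

No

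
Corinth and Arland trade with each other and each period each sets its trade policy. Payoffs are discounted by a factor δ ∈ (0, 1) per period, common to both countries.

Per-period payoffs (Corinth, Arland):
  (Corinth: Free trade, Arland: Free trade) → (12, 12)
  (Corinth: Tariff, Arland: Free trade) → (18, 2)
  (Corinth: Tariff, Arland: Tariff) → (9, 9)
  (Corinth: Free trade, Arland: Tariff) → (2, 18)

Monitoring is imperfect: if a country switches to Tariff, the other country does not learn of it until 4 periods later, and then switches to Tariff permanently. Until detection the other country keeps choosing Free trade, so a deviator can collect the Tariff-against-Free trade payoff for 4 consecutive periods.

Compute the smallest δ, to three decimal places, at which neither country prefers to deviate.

The best deviation is to choose Tariff for all 4 undetected periods, earning 18 each, then 9 forever once detected.
Deviation value: 18(1−δ^4)/(1−δ) + 9δ^4/(1−δ); cooperation value: 12/(1−δ).
IC: 12 ≥ 18(1−δ^4) + 9δ^4 = 18 − 9δ^4.
So δ^4 ≥ 6/9 = 2/3, giving δ ≥ (2/3)^(1/4) ≈ 0.904.

0.904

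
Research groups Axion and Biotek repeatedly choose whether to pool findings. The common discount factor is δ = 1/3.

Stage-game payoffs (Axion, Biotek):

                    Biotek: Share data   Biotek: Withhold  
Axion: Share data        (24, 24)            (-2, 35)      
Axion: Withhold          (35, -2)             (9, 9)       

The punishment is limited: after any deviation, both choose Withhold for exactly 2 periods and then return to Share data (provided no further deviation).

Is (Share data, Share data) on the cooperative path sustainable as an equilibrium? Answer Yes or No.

Comparing payoff streams over the 3 periods until play realigns: cooperate → 24(1+δ+…+δ^2); deviate → 35 + 9(δ+…+δ^2).
Cooperation is sustained iff (24−9)(δ+…+δ^2) ≥ 35−24.
δ+…+δ^2 = 1/3·(1−(1/3)^2)/(1−1/3) = 0.4444, and (35−24)/(24−9) = 0.7333.
0.4444 < 0.7333, so cooperation is not sustainable.

No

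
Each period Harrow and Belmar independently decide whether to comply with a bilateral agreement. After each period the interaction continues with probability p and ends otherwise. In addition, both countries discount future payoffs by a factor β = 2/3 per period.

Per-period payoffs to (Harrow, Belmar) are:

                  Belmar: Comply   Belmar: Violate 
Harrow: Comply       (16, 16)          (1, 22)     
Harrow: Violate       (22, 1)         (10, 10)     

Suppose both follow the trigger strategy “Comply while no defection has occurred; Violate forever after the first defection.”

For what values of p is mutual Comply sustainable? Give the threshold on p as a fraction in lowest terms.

With continuation probability p and discount β, the effective per-period discount factor is βp.
Grim-trigger IC: βp ≥ (22−16)/(22−10) = 1/2.
So p ≥ (1/2)/(2/3) = 3/4.

3/4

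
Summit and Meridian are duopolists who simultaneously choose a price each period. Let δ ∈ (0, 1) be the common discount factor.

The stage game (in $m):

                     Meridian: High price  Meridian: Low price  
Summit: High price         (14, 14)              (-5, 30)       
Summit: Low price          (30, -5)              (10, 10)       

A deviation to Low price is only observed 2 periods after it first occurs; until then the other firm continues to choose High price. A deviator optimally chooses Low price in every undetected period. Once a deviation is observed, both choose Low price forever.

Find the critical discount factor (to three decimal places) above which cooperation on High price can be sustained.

The best deviation is to choose Low price for all 2 undetected periods, earning 30 each, then 10 forever once detected.
Deviation value: 30(1−δ^2)/(1−δ) + 10δ^2/(1−δ); cooperation value: 14/(1−δ).
IC: 14 ≥ 30(1−δ^2) + 10δ^2 = 30 − 20δ^2.
So δ^2 ≥ 16/20 = 4/5, giving δ ≥ (4/5)^(1/2) ≈ 0.894.

0.894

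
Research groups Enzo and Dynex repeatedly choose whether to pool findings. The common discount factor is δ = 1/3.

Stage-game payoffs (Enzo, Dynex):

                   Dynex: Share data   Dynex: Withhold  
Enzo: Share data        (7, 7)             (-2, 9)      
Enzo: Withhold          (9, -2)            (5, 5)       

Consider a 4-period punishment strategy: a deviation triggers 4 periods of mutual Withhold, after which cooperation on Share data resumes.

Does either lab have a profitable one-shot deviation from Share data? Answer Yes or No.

IC: δ+…+δ^4 ≥ (9−7)/(7−5) = 1.
At δ = 1/3: partial sum = 0.4938 < 1.0000. Cooperation not sustainable.

Yes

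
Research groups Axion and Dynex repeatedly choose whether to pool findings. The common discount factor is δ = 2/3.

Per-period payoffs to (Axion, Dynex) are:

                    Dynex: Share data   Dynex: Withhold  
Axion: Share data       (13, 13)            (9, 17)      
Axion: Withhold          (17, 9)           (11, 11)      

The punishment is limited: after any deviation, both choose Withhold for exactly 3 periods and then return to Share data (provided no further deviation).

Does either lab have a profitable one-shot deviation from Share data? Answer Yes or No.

Yes

IC: δ+…+δ^3 ≥ (17−13)/(13−11) = 2.
At δ = 2/3: partial sum = 1.4074 < 2.0000. Cooperation not sustainable.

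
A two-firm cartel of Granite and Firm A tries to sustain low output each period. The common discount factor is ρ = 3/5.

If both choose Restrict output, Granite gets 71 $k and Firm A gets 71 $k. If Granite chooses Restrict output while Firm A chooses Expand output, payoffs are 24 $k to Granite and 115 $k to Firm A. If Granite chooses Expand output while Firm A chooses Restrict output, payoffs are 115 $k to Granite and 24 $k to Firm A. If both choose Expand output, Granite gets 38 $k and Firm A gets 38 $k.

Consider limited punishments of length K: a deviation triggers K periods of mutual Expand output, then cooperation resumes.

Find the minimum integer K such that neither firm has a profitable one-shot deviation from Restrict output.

Need Σ_{k=1}^{K} ρ^k ≥ (115−71)/(71−38) = 1.3333 at ρ = 3/5.
At K = 4 the sum is 1.3056 < 1.3333; at K = 5 it is 1.3834 ≥ 1.3333.
So the minimum punishment length is K = 5.

5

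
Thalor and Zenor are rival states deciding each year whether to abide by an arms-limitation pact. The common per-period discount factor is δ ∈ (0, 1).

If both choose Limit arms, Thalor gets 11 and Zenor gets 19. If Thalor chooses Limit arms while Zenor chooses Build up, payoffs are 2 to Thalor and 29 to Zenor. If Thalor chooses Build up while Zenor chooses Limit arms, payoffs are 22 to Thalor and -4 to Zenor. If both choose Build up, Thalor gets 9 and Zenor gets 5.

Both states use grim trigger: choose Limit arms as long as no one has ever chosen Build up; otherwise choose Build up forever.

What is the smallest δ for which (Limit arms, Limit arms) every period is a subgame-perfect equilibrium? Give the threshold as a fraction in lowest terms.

11/13

For Thalor: deviation gain 22−11 = 11, per-period punishment loss 11−9 = 2. IC gives δ ≥ 11/13.
For Zenor: gain 10, loss 14 per period, so δ ≥ 10/24 = 5/12.
The tighter constraint is Thalor's, so cooperation needs δ ≥ 11/13.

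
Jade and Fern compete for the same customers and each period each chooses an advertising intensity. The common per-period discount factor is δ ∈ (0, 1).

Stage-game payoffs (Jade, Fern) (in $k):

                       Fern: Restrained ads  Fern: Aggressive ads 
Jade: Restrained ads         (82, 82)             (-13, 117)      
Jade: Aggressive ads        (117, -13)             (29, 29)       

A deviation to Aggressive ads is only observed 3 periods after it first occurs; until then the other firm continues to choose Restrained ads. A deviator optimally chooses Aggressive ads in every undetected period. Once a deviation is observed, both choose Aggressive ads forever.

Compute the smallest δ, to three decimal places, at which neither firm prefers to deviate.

0.735

Deviating for the 3 undetected periods gains 117−82 = 35 per period over cooperation, then loses 82−29 = 53 per period forever once punishment starts.
Gain: 35(1 + δ + … + δ^2); loss: 53·δ^3/(1−δ).
No profitable deviation ⇔ 35(1−δ^3) ≤ 53·δ^3, i.e. δ^3 ≥ 35/(35+53) = 35/88.
Hence δ ≥ (35/88)^(1/3) ≈ 0.735.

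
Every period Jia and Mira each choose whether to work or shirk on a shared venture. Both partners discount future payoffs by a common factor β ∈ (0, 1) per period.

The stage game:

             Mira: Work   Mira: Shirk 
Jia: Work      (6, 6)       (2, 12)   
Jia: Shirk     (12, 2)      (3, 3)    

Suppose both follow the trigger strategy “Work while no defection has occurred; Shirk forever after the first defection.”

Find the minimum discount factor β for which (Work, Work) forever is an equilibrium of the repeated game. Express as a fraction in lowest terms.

2/3

Under grim trigger the critical discount factor is (T−C)/(T−P) with T = 12, C = 6, P = 3.
β* = (12−6)/(12−3) = 6/9 = 2/3.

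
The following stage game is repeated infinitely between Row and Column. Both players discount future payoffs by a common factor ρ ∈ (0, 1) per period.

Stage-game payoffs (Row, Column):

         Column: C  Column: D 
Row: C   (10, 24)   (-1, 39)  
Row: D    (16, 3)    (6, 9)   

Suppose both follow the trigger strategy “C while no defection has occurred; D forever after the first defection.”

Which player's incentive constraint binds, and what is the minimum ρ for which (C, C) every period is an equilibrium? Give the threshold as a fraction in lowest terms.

Row; ρ ≥ 3/5

Row's threshold: (16−10)/(16−6) = 3/5.
Column's threshold: (39−24)/(39−9) = 1/2.
3/5 > 1/2, so Row binds and ρ* = 3/5.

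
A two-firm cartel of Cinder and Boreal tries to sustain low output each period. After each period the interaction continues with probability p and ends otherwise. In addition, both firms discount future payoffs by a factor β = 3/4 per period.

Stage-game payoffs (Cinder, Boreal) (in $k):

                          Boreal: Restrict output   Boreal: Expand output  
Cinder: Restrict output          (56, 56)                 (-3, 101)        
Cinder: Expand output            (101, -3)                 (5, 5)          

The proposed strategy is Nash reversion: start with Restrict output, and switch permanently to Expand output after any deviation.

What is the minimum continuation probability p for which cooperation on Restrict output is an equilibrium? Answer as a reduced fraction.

With continuation probability p and discount β, the effective per-period discount factor is βp.
Grim-trigger IC: βp ≥ (101−56)/(101−5) = 15/32.
So p ≥ (15/32)/(3/4) = 5/8.

5/8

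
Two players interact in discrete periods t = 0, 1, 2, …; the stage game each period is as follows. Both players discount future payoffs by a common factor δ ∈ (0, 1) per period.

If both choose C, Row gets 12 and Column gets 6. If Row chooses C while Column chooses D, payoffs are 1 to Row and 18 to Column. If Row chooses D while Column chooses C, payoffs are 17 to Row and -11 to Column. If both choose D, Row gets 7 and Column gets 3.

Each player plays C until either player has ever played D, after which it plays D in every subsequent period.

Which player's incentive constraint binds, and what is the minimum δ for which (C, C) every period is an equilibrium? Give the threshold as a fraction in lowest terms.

Row's threshold: (17−12)/(17−7) = 1/2.
Column's threshold: (18−6)/(18−3) = 4/5.
1/2 < 4/5, so Column binds and δ* = 4/5.

Column; δ ≥ 4/5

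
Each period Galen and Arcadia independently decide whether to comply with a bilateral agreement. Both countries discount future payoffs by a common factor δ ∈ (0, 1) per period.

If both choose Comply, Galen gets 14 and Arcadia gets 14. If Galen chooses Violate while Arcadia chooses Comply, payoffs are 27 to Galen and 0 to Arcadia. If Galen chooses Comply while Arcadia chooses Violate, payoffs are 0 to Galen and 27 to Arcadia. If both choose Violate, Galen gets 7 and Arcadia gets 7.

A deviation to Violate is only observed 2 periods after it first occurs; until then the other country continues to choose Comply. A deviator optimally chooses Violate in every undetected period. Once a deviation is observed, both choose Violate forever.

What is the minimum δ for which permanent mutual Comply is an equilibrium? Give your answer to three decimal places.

Deviating for the 2 undetected periods gains 27−14 = 13 per period over cooperation, then loses 14−7 = 7 per period forever once punishment starts.
Gain: 13(1 + δ + … + δ^1); loss: 7·δ^2/(1−δ).
No profitable deviation ⇔ 13(1−δ^2) ≤ 7·δ^2, i.e. δ^2 ≥ 13/(13+7) = 13/20.
Hence δ ≥ (13/20)^(1/2) ≈ 0.806.

0.806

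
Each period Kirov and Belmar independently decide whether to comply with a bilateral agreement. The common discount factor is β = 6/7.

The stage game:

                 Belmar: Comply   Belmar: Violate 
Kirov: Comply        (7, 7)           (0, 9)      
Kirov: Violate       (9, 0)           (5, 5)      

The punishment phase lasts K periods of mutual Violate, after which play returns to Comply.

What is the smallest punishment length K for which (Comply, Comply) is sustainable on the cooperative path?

2

No profitable deviation requires (7−5)(β+…+β^K) ≥ 9−7, i.e. β+…+β^K ≥ 1 ≈ 1.0000.
With β = 6/7, the partial sums are K=1: 0.8571, K=2: 1.5918.
K = 2 is the first length at which the sum reaches 1.0000.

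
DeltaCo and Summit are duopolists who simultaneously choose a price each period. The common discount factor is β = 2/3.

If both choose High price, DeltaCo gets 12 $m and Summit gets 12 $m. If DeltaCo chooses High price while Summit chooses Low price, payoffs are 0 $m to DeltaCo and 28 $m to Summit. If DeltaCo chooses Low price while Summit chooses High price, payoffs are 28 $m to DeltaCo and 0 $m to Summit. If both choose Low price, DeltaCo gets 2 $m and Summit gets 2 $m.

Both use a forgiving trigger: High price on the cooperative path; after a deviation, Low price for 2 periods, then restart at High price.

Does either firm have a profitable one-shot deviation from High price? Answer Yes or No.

A one-shot deviation gives 28 now, then 2 for 2 periods, then back to 12.
Gain from deviating: (28−12) today; loss: (12−2) in each of the next 2 periods.
No-deviation condition: (12−2)(β+…+β^2) ≥ 28−12, i.e. β+…+β^2 ≥ 8/5.
At β = 2/3: β+…+β^2 = 1.1111 < 1.6000.
So cooperation is not sustainable.

Yes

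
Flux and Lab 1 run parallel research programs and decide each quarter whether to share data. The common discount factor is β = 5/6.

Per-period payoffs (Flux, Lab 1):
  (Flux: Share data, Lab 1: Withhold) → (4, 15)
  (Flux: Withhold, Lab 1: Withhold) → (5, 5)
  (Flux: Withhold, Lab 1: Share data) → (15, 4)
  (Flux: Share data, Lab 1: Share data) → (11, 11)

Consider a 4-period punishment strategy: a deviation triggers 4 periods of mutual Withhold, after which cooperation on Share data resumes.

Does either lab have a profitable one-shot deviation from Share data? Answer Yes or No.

IC: β+…+β^4 ≥ (15−11)/(11−5) = 2/3.
At β = 5/6: partial sum = 2.5887 ≥ 0.6667. Cooperation sustainable.

No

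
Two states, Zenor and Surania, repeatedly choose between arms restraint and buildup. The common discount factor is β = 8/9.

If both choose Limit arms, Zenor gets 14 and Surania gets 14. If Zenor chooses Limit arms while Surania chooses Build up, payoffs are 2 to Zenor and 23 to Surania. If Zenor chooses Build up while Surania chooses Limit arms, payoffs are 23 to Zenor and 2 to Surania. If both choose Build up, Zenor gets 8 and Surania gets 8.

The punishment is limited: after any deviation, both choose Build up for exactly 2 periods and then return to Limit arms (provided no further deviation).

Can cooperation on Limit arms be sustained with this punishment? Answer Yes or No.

Yes

Comparing payoff streams over the 3 periods until play realigns: cooperate → 14(1+β+…+β^2); deviate → 23 + 8(β+…+β^2).
Cooperation is sustained iff (14−8)(β+…+β^2) ≥ 23−14.
β+…+β^2 = 8/9·(1−(8/9)^2)/(1−8/9) = 1.6790, and (23−14)/(14−8) = 1.5000.
1.6790 ≥ 1.5000, so cooperation is sustainable.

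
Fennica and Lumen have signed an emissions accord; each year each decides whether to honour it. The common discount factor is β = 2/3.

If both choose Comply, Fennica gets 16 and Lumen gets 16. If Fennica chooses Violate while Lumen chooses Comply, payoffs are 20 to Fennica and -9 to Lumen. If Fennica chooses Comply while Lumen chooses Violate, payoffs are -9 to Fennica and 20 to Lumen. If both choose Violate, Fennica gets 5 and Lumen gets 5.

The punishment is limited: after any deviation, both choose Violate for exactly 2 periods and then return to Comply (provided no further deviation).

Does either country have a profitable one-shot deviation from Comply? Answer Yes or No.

No

Comparing payoff streams over the 3 periods until play realigns: cooperate → 16(1+β+…+β^2); deviate → 20 + 5(β+…+β^2).
Cooperation is sustained iff (16−5)(β+…+β^2) ≥ 20−16.
β+…+β^2 = 2/3·(1−(2/3)^2)/(1−2/3) = 1.1111, and (20−16)/(16−5) = 0.3636.
1.1111 ≥ 0.3636, so cooperation is sustainable.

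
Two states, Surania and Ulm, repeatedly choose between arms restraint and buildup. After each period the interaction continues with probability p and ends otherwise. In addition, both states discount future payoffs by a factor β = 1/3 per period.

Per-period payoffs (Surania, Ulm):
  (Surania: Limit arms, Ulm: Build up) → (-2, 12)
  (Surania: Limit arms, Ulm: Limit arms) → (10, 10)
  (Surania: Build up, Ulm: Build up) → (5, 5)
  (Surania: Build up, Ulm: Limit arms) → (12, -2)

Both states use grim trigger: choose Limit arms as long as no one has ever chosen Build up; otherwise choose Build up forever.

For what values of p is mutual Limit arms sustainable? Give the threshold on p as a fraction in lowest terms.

Expected continuation weight on next period's payoff is β·p = 1/3·p, which plays the role of the discount factor.
Cooperation requires 1/3·p ≥ (12−10)/(12−5) = 2/7, hence p ≥ 6/7.

6/7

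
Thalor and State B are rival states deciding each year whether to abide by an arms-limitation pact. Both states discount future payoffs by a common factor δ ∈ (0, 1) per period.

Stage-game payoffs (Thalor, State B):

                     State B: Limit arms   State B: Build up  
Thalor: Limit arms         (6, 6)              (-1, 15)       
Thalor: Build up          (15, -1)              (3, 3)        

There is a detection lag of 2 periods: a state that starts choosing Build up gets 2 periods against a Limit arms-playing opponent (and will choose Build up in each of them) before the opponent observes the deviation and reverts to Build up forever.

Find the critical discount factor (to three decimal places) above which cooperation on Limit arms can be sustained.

0.866

The best deviation is to choose Build up for all 2 undetected periods, earning 15 each, then 3 forever once detected.
Deviation value: 15(1−δ^2)/(1−δ) + 3δ^2/(1−δ); cooperation value: 6/(1−δ).
IC: 6 ≥ 15(1−δ^2) + 3δ^2 = 15 − 12δ^2.
So δ^2 ≥ 9/12 = 3/4, giving δ ≥ (3/4)^(1/2) ≈ 0.866.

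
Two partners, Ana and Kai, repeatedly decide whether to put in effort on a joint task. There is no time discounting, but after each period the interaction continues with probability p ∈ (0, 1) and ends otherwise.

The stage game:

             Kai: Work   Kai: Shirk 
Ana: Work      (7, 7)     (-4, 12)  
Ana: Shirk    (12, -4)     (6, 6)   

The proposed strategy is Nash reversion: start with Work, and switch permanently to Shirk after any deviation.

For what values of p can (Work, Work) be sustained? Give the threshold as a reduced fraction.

Expected cooperation value is 7 + p·7 + p²·7 + … = 7/(1−p); deviation gives 12 + p·6/(1−p).
7 ≥ 12(1−p) + 6p ⇒ 6p ≥ 5 ⇒ p ≥ 5/6.

5/6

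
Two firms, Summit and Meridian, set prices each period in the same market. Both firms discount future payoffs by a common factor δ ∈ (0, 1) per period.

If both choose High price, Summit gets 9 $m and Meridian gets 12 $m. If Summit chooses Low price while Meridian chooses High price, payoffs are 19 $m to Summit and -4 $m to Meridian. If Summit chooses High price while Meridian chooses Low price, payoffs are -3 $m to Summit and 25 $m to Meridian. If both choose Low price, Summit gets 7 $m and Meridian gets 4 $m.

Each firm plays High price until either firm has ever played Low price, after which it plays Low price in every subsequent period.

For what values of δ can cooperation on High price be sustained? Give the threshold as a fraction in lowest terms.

For Summit: deviation gain 19−9 = 10, per-period punishment loss 9−7 = 2. IC gives δ ≥ 10/12 = 5/6.
For Meridian: gain 13, loss 8 per period, so δ ≥ 13/21.
The tighter constraint is Summit's, so cooperation needs δ ≥ 5/6.

5/6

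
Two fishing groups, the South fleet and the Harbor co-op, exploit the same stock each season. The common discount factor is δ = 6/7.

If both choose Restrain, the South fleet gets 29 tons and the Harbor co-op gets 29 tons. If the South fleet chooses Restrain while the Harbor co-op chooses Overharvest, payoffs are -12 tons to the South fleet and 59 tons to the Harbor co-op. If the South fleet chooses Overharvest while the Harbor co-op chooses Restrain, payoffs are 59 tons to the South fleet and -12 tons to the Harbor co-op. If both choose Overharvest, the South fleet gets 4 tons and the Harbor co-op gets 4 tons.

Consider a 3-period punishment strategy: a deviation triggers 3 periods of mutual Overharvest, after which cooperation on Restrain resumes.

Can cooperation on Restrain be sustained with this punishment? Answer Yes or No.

A one-shot deviation gives 59 now, then 4 for 3 periods, then back to 29.
Gain from deviating: (59−29) today; loss: (29−4) in each of the next 3 periods.
No-deviation condition: (29−4)(δ+…+δ^3) ≥ 59−29, i.e. δ+…+δ^3 ≥ 6/5.
At δ = 6/7: δ+…+δ^3 = 2.2216 ≥ 1.2000.
So cooperation is sustainable.

Yes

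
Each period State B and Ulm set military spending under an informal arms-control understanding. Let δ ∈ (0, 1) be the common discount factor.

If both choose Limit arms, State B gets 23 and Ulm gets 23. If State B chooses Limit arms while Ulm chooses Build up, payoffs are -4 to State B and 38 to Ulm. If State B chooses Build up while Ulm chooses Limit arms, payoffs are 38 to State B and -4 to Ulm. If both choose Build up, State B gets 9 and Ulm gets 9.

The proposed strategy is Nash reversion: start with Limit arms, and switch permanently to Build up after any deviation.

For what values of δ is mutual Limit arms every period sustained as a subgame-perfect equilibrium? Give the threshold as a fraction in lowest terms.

One-period gain from deviating is 38 − 23 = 15. The loss is 23 − 9 = 14 in every subsequent period, with present value 14·δ/(1−δ).
Deviation is unprofitable when 14·δ/(1−δ) ≥ 15, i.e. δ/(1−δ) ≥ 15/14.
Equivalently δ ≥ 15/(15+14) = 15/29.

15/29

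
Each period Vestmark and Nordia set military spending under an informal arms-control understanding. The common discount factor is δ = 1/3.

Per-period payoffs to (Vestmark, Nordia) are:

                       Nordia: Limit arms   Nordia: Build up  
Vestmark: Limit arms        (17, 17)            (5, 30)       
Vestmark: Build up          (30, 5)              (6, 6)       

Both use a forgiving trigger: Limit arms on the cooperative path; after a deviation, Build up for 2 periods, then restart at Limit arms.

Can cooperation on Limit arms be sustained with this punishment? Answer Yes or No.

No

Comparing payoff streams over the 3 periods until play realigns: cooperate → 17(1+δ+…+δ^2); deviate → 30 + 6(δ+…+δ^2).
Cooperation is sustained iff (17−6)(δ+…+δ^2) ≥ 30−17.
δ+…+δ^2 = 1/3·(1−(1/3)^2)/(1−1/3) = 0.4444, and (30−17)/(17−6) = 1.1818.
0.4444 < 1.1818, so cooperation is not sustainable.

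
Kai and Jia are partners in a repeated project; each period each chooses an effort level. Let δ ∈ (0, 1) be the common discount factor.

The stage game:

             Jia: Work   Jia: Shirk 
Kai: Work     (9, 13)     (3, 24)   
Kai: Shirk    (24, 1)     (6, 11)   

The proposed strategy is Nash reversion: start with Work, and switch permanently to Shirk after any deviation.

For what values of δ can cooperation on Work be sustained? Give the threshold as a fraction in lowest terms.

Kai's threshold: (24−9)/(24−6) = 5/6.
Jia's threshold: (24−13)/(24−11) = 11/13.
5/6 < 11/13, so Jia binds and δ* = 11/13.

11/13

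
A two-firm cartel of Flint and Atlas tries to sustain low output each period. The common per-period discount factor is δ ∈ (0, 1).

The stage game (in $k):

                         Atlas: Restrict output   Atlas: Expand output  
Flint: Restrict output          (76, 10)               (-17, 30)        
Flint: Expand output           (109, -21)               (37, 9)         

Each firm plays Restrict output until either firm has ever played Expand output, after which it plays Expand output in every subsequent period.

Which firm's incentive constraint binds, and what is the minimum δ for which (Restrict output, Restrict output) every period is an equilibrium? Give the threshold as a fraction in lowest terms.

Atlas; δ ≥ 20/21

Flint: cooperation gives 76 each period; deviation gives 109 once then 37 forever.
  76/(1−δ) ≥ 109 + 37δ/(1−δ) ⇒ δ ≥ 33/72 = 11/24.
Atlas: cooperation gives 10 each period; deviation gives 30 once then 9 forever.
  δ ≥ 20/21.
Both must hold, so the binding constraint is Atlas's: δ ≥ 20/21.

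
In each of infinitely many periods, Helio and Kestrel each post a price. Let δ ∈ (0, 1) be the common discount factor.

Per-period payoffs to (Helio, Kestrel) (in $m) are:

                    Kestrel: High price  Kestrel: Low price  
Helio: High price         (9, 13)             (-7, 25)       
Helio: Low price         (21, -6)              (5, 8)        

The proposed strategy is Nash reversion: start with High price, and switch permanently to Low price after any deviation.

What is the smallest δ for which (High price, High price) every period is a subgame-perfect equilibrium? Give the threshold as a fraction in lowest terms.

3/4

For Helio: deviation gain 21−9 = 12, per-period punishment loss 9−5 = 4. IC gives δ ≥ 12/16 = 3/4.
For Kestrel: gain 12, loss 5 per period, so δ ≥ 12/17.
The tighter constraint is Helio's, so cooperation needs δ ≥ 3/4.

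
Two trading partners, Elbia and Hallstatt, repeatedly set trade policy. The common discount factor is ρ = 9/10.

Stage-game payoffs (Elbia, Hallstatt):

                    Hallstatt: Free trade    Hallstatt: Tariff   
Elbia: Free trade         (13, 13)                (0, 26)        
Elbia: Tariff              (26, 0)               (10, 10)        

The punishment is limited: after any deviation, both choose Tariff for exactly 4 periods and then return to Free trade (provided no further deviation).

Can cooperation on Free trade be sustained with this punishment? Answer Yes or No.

Comparing payoff streams over the 5 periods until play realigns: cooperate → 13(1+ρ+…+ρ^4); deviate → 26 + 10(ρ+…+ρ^4).
Cooperation is sustained iff (13−10)(ρ+…+ρ^4) ≥ 26−13.
ρ+…+ρ^4 = 9/10·(1−(9/10)^4)/(1−9/10) = 3.0951, and (26−13)/(13−10) = 4.3333.
3.0951 < 4.3333, so cooperation is not sustainable.

No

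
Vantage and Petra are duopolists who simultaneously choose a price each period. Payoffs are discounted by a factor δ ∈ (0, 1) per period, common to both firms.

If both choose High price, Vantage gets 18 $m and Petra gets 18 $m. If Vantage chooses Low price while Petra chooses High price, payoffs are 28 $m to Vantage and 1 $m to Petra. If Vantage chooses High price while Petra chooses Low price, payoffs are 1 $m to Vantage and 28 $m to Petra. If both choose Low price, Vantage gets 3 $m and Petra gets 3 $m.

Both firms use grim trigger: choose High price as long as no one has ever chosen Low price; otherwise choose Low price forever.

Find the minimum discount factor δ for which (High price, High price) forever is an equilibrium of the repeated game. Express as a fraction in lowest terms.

18/(1−δ) ≥ 28 + 3δ/(1−δ)
18 ≥ 28 − 25δ
δ ≥ 10/25 = 2/5.

2/5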